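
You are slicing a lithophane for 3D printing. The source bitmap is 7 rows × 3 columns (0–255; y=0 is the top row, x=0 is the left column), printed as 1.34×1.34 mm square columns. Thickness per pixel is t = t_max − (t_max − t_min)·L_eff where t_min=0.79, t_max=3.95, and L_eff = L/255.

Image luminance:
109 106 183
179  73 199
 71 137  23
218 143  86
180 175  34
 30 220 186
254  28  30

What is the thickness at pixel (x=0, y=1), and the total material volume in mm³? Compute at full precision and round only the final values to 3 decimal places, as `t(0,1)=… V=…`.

t(0,1)=1.732 V=89.667

span = t_max - t_min = 3.95 - 0.79 = 3.160
L(0,1) = 179, L_eff = 179/255 = 0.701961
t(0,1) = 3.95 - 3.160·0.701961 = 1.732
Σt over all 7·3 pixels = 424467/8500 ≈ 49.9372941
V = pitch²·Σt = 1.34²·424467/8500 = 89.667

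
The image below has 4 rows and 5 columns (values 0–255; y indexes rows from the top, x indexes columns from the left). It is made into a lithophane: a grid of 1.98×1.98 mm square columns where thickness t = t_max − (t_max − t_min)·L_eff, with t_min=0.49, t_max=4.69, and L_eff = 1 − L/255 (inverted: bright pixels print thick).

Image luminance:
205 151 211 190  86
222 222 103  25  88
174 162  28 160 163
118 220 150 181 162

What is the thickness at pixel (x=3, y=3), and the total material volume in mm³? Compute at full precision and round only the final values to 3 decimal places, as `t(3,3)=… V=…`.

t(3,3)=3.471 V=233.490

span = t_max - t_min = 4.69 - 0.49 = 4.200
L(3,3) = 181, L_eff = 1 - 181/255 = 0.290196 (inverted)
t(3,3) = 4.69 - 4.200·0.290196 = 3.471
Σt over all 4·5 pixels = 25312/425 ≈ 59.5576471
V = pitch²·Σt = 1.98²·25312/425 = 233.490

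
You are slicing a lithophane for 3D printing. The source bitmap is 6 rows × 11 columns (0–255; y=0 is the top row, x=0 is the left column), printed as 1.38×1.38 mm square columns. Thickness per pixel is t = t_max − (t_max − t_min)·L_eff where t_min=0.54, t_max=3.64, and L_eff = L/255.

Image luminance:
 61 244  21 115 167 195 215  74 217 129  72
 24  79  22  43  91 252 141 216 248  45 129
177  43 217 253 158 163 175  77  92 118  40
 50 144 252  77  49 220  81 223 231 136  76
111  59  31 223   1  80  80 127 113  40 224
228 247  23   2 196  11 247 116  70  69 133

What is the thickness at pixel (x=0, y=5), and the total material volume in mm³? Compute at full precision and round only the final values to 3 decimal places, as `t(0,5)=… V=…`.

span = t_max - t_min = 3.64 - 0.54 = 3.100
L(0,5) = 228, L_eff = 228/255 = 0.894118
t(0,5) = 3.64 - 3.100·0.894118 = 0.868
Σt over all 6·11 pixels = 118613/850 ≈ 139.5447059
V = pitch²·Σt = 1.38²·118613/850 = 265.749

t(0,5)=0.868 V=265.749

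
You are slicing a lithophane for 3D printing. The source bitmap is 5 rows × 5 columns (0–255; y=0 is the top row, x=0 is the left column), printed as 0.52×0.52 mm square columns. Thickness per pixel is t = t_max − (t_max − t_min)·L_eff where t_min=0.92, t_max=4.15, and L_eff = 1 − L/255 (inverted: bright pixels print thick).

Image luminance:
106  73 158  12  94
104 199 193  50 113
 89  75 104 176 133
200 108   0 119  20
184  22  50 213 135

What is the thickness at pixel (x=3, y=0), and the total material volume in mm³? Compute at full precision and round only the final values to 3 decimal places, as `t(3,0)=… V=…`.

t(3,0)=1.072 V=15.570

span = t_max - t_min = 4.15 - 0.92 = 3.230
L(3,0) = 12, L_eff = 1 - 12/255 = 0.952941 (inverted)
t(3,0) = 4.15 - 3.230·0.952941 = 1.072
Σt over all 5·5 pixels = 57.58
V = pitch²·Σt = 0.52²·57.58 = 15.570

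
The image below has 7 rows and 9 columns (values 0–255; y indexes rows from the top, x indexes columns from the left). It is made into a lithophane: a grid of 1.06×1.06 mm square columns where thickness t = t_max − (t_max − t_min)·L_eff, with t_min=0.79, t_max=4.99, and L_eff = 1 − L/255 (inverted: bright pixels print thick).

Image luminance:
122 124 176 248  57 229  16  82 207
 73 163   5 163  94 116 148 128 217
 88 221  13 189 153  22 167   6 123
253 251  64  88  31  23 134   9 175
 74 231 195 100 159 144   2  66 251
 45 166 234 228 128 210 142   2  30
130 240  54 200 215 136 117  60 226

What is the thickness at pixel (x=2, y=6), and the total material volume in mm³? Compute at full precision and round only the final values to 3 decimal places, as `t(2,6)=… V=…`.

span = t_max - t_min = 4.99 - 0.79 = 4.200
L(2,6) = 54, L_eff = 1 - 54/255 = 0.788235 (inverted)
t(2,6) = 4.99 - 4.200·0.788235 = 1.679
Σt over all 7·9 pixels = 313173/1700 ≈ 184.2194118
V = pitch²·Σt = 1.06²·313173/1700 = 206.989

t(2,6)=1.679 V=206.989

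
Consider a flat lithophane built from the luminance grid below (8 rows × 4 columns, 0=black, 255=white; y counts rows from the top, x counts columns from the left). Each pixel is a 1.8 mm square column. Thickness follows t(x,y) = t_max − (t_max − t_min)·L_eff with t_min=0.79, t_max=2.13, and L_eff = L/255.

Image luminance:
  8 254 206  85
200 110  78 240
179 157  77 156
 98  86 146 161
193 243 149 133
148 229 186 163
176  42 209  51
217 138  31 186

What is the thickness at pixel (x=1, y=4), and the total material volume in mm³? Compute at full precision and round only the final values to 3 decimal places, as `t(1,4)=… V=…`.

span = t_max - t_min = 2.13 - 0.79 = 1.340
L(1,4) = 243, L_eff = 243/255 = 0.952941
t(1,4) = 2.13 - 1.340·0.952941 = 0.853
Σt over all 8·4 pixels = 110359/2550 ≈ 43.2780392
V = pitch²·Σt = 1.8²·110359/2550 = 140.221

t(1,4)=0.853 V=140.221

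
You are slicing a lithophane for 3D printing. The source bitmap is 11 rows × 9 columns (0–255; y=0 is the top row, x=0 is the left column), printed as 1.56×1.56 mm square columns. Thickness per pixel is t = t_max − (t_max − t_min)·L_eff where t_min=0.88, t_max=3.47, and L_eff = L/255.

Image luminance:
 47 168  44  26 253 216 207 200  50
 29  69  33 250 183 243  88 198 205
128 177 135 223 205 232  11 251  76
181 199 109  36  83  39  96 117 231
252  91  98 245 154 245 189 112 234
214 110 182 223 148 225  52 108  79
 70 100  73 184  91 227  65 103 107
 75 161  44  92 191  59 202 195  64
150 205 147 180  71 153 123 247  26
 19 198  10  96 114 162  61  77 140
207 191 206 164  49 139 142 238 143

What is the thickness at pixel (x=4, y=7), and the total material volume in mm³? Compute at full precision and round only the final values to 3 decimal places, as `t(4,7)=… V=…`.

span = t_max - t_min = 3.47 - 0.88 = 2.590
L(4,7) = 191, L_eff = 191/255 = 0.749020
t(4,7) = 3.47 - 2.590·0.749020 = 1.530
Σt over all 11·9 pixels = 207847/1020 ≈ 203.7715686
V = pitch²·Σt = 1.56²·207847/1020 = 495.898

t(4,7)=1.530 V=495.898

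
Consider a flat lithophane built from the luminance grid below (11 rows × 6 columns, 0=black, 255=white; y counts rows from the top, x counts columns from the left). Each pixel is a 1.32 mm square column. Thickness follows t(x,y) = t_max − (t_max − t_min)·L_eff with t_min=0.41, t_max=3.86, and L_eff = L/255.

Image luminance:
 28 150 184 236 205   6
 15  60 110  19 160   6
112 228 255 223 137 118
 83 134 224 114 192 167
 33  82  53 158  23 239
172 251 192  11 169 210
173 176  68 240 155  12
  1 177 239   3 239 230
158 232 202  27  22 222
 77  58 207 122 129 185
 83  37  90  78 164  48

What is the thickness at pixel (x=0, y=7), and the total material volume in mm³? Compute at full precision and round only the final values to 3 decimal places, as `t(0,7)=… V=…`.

t(0,7)=3.846 V=240.854

span = t_max - t_min = 3.86 - 0.41 = 3.450
L(0,7) = 1, L_eff = 1/255 = 0.003922
t(0,7) = 3.86 - 3.450·0.003922 = 3.846
Σt over all 11·6 pixels = 234993/1700 ≈ 138.2311765
V = pitch²·Σt = 1.32²·234993/1700 = 240.854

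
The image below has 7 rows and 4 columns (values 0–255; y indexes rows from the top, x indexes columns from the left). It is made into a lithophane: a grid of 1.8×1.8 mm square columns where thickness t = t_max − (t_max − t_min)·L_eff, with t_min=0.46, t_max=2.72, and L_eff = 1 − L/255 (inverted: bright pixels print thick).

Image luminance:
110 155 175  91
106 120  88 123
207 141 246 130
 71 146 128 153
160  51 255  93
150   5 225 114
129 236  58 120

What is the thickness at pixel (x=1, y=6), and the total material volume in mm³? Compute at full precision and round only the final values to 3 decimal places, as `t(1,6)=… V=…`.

span = t_max - t_min = 2.72 - 0.46 = 2.260
L(1,6) = 236, L_eff = 1 - 236/255 = 0.074510 (inverted)
t(1,6) = 2.72 - 2.260·0.074510 = 2.552
Σt over all 7·4 pixels = 98673/2125 ≈ 46.4343529
V = pitch²·Σt = 1.8²·98673/2125 = 150.447

t(1,6)=2.552 V=150.447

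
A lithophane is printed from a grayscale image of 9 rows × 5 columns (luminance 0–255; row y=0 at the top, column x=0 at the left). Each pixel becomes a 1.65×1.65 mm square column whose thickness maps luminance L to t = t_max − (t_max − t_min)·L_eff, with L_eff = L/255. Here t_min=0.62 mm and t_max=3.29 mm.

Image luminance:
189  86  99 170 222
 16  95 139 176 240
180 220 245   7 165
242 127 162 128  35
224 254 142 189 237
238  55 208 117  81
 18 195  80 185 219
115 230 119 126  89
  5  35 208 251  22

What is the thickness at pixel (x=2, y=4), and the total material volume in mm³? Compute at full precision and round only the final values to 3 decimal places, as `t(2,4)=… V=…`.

t(2,4)=1.803 V=215.353

span = t_max - t_min = 3.29 - 0.62 = 2.670
L(2,4) = 142, L_eff = 142/255 = 0.556863
t(2,4) = 3.29 - 2.670·0.556863 = 1.803
Σt over all 9·5 pixels = 33618/425 ≈ 79.1011765
V = pitch²·Σt = 1.65²·33618/425 = 215.353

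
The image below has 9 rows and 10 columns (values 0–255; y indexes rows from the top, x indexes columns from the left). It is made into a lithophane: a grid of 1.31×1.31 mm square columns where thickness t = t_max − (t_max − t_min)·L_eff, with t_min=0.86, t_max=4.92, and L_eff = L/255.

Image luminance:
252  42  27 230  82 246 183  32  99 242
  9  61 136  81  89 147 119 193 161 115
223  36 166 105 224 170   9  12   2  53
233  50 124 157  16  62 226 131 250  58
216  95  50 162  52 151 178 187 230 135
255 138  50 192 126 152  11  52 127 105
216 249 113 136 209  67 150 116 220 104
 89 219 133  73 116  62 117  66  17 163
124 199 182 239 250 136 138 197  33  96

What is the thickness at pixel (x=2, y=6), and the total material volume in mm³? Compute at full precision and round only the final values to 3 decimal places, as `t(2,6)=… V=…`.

span = t_max - t_min = 4.92 - 0.86 = 4.060
L(2,6) = 113, L_eff = 113/255 = 0.443137
t(2,6) = 4.92 - 4.060·0.443137 = 3.121
Σt over all 9·10 pixels = 1630631/6375 ≈ 255.7852549
V = pitch²·Σt = 1.31²·1630631/6375 = 438.953

t(2,6)=3.121 V=438.953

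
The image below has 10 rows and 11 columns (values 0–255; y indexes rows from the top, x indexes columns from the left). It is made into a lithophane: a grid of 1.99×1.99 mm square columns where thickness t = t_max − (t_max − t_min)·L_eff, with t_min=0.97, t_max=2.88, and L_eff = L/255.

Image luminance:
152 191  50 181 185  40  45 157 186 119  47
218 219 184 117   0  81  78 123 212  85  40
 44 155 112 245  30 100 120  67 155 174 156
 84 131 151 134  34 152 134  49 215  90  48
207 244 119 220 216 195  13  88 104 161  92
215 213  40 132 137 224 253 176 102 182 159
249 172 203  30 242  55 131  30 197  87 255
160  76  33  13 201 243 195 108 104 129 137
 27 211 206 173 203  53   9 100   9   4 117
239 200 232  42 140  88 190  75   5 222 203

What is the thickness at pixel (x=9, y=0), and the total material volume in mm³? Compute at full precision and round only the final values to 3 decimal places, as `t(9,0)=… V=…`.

t(9,0)=1.989 V=822.089

span = t_max - t_min = 2.88 - 0.97 = 1.910
L(9,0) = 119, L_eff = 119/255 = 0.466667
t(9,0) = 2.88 - 1.910·0.466667 = 1.989
Σt over all 10·11 pixels = 88227/425 ≈ 207.5929412
V = pitch²·Σt = 1.99²·88227/425 = 822.089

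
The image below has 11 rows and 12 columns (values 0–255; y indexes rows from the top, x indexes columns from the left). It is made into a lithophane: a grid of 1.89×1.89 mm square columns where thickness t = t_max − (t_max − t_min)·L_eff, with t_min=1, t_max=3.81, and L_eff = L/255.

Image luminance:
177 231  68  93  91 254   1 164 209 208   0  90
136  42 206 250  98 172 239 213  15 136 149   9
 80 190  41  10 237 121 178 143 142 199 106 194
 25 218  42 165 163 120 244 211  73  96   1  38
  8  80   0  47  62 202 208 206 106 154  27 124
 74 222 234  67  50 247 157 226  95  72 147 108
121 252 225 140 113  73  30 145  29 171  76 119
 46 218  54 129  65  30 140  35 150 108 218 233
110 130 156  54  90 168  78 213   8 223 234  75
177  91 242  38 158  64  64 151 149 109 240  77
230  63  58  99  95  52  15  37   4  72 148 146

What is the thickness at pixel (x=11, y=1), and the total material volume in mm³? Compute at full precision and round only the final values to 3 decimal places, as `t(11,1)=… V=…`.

t(11,1)=3.711 V=1156.869

span = t_max - t_min = 3.81 - 1 = 2.810
L(11,1) = 9, L_eff = 9/255 = 0.035294
t(11,1) = 3.81 - 2.810·0.035294 = 3.711
Σt over all 11·12 pixels = 8258491/25500 ≈ 323.8623922
V = pitch²·Σt = 1.89²·8258491/25500 = 1156.869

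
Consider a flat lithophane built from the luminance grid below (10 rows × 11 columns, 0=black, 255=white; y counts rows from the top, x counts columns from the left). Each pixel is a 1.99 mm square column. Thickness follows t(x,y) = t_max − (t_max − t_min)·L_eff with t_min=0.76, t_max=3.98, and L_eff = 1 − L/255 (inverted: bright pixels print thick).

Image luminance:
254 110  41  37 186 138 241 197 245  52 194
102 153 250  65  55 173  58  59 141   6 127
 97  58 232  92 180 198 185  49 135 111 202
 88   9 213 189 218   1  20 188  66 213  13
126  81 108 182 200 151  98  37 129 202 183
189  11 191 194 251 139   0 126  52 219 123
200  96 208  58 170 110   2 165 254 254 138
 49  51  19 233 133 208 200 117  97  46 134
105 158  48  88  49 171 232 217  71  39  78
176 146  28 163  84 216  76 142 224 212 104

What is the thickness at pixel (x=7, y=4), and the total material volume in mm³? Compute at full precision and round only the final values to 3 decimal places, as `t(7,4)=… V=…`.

t(7,4)=1.227 V=1051.250

span = t_max - t_min = 3.98 - 0.76 = 3.220
L(7,4) = 37, L_eff = 1 - 37/255 = 0.854902 (inverted)
t(7,4) = 3.98 - 3.220·0.854902 = 1.227
Σt over all 10·11 pixels = 1692311/6375 ≈ 265.4605490
V = pitch²·Σt = 1.99²·1692311/6375 = 1051.250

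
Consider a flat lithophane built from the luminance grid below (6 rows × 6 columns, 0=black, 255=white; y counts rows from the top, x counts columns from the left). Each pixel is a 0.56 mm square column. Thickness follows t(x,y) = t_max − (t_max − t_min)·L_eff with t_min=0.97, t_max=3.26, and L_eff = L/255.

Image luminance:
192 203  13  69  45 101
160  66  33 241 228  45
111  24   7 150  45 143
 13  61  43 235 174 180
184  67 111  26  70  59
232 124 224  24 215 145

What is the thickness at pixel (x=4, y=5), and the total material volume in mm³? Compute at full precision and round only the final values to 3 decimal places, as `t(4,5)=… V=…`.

span = t_max - t_min = 3.26 - 0.97 = 2.290
L(4,5) = 215, L_eff = 215/255 = 0.843137
t(4,5) = 3.26 - 2.290·0.843137 = 1.329
Σt over all 6·6 pixels = 121309/1500 ≈ 80.8726667
V = pitch²·Σt = 0.56²·121309/1500 = 25.362

t(4,5)=1.329 V=25.362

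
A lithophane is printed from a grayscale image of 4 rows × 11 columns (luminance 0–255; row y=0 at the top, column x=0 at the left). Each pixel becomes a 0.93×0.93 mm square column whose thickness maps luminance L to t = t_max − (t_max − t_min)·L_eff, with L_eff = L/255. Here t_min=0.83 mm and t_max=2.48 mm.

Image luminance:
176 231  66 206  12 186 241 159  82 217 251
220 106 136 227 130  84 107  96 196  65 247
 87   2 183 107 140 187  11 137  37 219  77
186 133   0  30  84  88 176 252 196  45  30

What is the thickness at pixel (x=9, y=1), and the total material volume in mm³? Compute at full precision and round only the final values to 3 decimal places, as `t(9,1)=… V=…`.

t(9,1)=2.059 V=61.650

span = t_max - t_min = 2.48 - 0.83 = 1.650
L(9,1) = 65, L_eff = 65/255 = 0.254902
t(9,1) = 2.48 - 1.650·0.254902 = 2.059
Σt over all 4·11 pixels = 71.28
V = pitch²·Σt = 0.93²·71.28 = 61.650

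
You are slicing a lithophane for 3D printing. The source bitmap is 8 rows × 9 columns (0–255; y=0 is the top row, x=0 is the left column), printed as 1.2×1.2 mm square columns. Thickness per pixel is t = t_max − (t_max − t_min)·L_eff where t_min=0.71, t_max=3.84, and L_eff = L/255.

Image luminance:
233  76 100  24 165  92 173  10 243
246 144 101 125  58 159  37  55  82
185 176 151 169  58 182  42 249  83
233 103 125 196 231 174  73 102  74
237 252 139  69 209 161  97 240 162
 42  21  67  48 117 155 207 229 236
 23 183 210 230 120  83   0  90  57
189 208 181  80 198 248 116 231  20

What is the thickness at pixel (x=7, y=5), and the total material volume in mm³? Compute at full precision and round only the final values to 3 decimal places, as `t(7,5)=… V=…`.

span = t_max - t_min = 3.84 - 0.71 = 3.130
L(7,5) = 229, L_eff = 229/255 = 0.898039
t(7,5) = 3.84 - 3.130·0.898039 = 1.029
Σt over all 8·9 pixels = 989137/6375 ≈ 155.1587451
V = pitch²·Σt = 1.2²·989137/6375 = 223.429

t(7,5)=1.029 V=223.429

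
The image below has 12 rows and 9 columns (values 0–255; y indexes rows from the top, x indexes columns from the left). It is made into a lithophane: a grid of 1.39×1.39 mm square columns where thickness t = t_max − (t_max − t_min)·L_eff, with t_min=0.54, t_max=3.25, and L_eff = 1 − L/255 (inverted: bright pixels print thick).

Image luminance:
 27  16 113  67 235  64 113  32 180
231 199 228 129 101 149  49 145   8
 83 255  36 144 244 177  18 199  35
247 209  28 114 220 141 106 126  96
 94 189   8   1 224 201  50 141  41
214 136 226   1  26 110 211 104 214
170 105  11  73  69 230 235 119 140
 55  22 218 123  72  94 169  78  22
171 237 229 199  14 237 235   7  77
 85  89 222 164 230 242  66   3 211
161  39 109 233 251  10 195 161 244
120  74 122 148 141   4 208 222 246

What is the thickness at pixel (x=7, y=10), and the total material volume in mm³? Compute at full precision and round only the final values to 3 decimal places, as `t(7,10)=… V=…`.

t(7,10)=2.251 V=403.555

span = t_max - t_min = 3.25 - 0.54 = 2.710
L(7,10) = 161, L_eff = 1 - 161/255 = 0.368627 (inverted)
t(7,10) = 3.25 - 2.710·0.368627 = 2.251
Σt over all 12·9 pixels = 887691/4250 ≈ 208.8684706
V = pitch²·Σt = 1.39²·887691/4250 = 403.555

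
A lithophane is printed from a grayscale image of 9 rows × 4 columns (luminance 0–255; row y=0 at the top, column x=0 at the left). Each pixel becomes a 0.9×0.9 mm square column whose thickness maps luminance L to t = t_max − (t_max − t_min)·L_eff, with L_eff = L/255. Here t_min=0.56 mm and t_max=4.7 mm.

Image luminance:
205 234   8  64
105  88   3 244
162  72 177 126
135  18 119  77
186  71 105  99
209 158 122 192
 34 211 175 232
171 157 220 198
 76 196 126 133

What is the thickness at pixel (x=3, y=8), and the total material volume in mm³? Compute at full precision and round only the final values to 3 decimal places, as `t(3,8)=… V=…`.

t(3,8)=2.541 V=72.509

span = t_max - t_min = 4.7 - 0.56 = 4.140
L(3,8) = 133, L_eff = 133/255 = 0.521569
t(3,8) = 4.7 - 4.140·0.521569 = 2.541
Σt over all 9·4 pixels = 190224/2125 ≈ 89.5171765
V = pitch²·Σt = 0.9²·190224/2125 = 72.509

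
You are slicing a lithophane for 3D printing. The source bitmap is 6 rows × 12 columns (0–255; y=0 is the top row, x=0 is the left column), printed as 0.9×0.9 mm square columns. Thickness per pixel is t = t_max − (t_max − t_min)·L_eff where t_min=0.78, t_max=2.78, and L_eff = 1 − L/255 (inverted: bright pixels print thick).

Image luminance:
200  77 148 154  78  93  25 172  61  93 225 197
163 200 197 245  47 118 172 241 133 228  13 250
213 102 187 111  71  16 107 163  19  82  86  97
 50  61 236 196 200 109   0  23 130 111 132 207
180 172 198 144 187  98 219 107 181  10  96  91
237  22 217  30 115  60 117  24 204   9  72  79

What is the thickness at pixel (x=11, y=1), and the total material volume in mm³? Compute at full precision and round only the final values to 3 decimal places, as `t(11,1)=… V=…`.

t(11,1)=2.741 V=103.352

span = t_max - t_min = 2.78 - 0.78 = 2.000
L(11,1) = 250, L_eff = 1 - 250/255 = 0.019608 (inverted)
t(11,1) = 2.78 - 2.000·0.019608 = 2.741
Σt over all 6·12 pixels = 54228/425 ≈ 127.5952941
V = pitch²·Σt = 0.9²·54228/425 = 103.352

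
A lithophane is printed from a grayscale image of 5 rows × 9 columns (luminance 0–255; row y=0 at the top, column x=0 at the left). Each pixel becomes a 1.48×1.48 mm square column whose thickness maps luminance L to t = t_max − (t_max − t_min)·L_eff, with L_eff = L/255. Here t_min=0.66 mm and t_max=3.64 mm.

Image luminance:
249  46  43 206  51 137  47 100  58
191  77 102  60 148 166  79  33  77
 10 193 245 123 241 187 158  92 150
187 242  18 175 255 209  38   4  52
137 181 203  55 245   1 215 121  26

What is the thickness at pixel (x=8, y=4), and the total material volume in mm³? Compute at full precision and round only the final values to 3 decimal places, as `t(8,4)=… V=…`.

t(8,4)=3.336 V=214.596

span = t_max - t_min = 3.64 - 0.66 = 2.980
L(8,4) = 26, L_eff = 26/255 = 0.101961
t(8,4) = 3.64 - 2.980·0.101961 = 3.336
Σt over all 5·9 pixels = 1249133/12750 ≈ 97.9712157
V = pitch²·Σt = 1.48²·1249133/12750 = 214.596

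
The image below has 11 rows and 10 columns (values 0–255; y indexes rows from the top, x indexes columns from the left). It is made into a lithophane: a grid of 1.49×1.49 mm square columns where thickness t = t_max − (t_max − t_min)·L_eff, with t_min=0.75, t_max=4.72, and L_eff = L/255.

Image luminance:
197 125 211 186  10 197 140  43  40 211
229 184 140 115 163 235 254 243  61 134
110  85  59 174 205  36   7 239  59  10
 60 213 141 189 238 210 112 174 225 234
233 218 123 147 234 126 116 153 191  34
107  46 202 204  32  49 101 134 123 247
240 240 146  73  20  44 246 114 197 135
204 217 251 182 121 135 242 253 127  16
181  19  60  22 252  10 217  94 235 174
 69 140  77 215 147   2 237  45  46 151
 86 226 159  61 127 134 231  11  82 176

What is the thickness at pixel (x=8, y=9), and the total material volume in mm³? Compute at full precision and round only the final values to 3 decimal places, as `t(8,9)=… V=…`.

t(8,9)=4.004 V=613.237

span = t_max - t_min = 4.72 - 0.75 = 3.970
L(8,9) = 46, L_eff = 46/255 = 0.180392
t(8,9) = 4.72 - 3.970·0.180392 = 4.004
Σt over all 11·10 pixels = 7043621/25500 ≈ 276.2204314
V = pitch²·Σt = 1.49²·7043621/25500 = 613.237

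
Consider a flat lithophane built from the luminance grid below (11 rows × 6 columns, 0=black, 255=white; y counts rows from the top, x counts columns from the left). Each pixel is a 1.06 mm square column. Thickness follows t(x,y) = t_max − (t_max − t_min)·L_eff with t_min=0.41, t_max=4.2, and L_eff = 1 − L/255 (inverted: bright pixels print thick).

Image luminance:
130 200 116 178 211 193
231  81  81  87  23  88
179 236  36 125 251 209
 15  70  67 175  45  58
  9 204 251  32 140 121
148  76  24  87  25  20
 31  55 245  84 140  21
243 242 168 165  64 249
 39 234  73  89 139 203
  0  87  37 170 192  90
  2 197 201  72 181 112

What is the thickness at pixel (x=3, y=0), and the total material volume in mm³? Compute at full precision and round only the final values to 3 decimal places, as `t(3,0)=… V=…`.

t(3,0)=3.056 V=164.788

span = t_max - t_min = 4.2 - 0.41 = 3.790
L(3,0) = 178, L_eff = 1 - 178/255 = 0.301961 (inverted)
t(3,0) = 4.2 - 3.790·0.301961 = 3.056
Σt over all 11·6 pixels = 3739843/25500 ≈ 146.6605098
V = pitch²·Σt = 1.06²·3739843/25500 = 164.788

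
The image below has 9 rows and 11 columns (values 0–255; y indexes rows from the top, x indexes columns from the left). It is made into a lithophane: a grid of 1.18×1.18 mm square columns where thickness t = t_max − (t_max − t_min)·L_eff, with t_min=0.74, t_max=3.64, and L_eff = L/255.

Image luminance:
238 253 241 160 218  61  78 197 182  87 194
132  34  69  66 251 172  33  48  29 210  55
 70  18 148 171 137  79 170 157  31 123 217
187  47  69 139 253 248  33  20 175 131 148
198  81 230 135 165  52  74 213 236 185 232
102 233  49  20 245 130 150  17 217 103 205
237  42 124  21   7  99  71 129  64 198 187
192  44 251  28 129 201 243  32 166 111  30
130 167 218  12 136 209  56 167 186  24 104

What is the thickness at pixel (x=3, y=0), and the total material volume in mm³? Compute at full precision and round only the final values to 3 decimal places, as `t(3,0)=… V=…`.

t(3,0)=1.820 V=294.863

span = t_max - t_min = 3.64 - 0.74 = 2.900
L(3,0) = 160, L_eff = 160/255 = 0.627451
t(3,0) = 3.64 - 2.900·0.627451 = 1.820
Σt over all 9·11 pixels = 270002/1275 ≈ 211.7662745
V = pitch²·Σt = 1.18²·270002/1275 = 294.863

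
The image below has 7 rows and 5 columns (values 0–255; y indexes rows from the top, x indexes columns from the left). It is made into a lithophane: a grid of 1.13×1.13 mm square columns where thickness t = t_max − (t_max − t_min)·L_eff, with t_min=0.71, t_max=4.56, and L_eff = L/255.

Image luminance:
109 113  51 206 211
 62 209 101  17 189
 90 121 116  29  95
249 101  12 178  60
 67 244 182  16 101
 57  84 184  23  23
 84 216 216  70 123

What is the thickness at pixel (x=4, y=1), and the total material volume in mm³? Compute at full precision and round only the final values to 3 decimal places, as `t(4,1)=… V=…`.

t(4,1)=1.706 V=126.505

span = t_max - t_min = 4.56 - 0.71 = 3.850
L(4,1) = 189, L_eff = 189/255 = 0.741176
t(4,1) = 4.56 - 3.850·0.741176 = 1.706
Σt over all 7·5 pixels = 505267/5100 ≈ 99.0719608
V = pitch²·Σt = 1.13²·505267/5100 = 126.505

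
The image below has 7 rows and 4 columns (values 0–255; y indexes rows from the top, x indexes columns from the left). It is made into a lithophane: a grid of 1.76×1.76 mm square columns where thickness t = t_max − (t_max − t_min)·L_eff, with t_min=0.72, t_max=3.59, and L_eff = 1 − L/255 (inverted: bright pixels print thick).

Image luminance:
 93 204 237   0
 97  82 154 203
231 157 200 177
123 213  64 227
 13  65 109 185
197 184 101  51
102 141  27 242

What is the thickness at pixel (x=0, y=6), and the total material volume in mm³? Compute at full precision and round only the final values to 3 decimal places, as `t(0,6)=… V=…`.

span = t_max - t_min = 3.59 - 0.72 = 2.870
L(0,6) = 102, L_eff = 1 - 102/255 = 0.600000 (inverted)
t(0,6) = 3.59 - 2.870·0.600000 = 1.868
Σt over all 7·4 pixels = 542451/8500 ≈ 63.8177647
V = pitch²·Σt = 1.76²·542451/8500 = 197.682

t(0,6)=1.868 V=197.682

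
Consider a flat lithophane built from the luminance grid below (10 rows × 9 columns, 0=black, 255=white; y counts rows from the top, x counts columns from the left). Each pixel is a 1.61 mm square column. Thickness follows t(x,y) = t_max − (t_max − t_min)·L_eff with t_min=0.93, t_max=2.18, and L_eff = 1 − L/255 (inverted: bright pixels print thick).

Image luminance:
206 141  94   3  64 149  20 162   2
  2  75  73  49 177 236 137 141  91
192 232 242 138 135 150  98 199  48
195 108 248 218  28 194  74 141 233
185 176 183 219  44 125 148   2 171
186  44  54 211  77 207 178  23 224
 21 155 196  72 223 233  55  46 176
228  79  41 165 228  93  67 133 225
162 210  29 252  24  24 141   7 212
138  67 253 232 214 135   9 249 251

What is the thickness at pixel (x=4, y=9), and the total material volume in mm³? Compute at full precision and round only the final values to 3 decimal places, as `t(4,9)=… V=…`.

span = t_max - t_min = 2.18 - 0.93 = 1.250
L(4,9) = 214, L_eff = 1 - 214/255 = 0.160784 (inverted)
t(4,9) = 2.18 - 1.250·0.160784 = 1.979
Σt over all 10·9 pixels = 146359/1020 ≈ 143.4892157
V = pitch²·Σt = 1.61²·146359/1020 = 371.938

t(4,9)=1.979 V=371.938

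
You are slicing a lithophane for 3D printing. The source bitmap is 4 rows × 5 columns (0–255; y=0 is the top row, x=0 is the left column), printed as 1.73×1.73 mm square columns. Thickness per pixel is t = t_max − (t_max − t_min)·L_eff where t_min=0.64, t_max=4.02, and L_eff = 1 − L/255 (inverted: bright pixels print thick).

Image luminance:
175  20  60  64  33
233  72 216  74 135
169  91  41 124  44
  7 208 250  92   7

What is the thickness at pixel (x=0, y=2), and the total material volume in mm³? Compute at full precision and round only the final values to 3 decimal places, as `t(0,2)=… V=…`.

t(0,2)=2.880 V=122.212

span = t_max - t_min = 4.02 - 0.64 = 3.380
L(0,2) = 169, L_eff = 1 - 169/255 = 0.337255 (inverted)
t(0,2) = 4.02 - 3.380·0.337255 = 2.880
Σt over all 4·5 pixels = 34709/850 ≈ 40.8341176
V = pitch²·Σt = 1.73²·34709/850 = 122.212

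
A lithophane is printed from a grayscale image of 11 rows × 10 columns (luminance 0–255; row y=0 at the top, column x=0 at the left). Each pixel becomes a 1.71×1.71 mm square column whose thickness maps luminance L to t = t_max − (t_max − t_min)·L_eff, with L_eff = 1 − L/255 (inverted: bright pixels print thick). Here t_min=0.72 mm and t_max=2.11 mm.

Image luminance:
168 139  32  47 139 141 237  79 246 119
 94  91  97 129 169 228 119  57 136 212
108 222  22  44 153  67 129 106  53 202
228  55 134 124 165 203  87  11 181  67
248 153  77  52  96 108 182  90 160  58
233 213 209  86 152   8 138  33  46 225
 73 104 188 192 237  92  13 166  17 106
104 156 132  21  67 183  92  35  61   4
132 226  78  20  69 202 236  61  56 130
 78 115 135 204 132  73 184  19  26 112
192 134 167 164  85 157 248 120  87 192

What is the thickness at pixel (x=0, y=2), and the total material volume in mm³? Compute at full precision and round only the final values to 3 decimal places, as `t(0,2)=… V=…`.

span = t_max - t_min = 2.11 - 0.72 = 1.390
L(0,2) = 108, L_eff = 1 - 108/255 = 0.576471 (inverted)
t(0,2) = 2.11 - 1.390·0.576471 = 1.309
Σt over all 11·10 pixels = 973469/6375 ≈ 152.7010196
V = pitch²·Σt = 1.71²·973469/6375 = 446.513

t(0,2)=1.309 V=446.513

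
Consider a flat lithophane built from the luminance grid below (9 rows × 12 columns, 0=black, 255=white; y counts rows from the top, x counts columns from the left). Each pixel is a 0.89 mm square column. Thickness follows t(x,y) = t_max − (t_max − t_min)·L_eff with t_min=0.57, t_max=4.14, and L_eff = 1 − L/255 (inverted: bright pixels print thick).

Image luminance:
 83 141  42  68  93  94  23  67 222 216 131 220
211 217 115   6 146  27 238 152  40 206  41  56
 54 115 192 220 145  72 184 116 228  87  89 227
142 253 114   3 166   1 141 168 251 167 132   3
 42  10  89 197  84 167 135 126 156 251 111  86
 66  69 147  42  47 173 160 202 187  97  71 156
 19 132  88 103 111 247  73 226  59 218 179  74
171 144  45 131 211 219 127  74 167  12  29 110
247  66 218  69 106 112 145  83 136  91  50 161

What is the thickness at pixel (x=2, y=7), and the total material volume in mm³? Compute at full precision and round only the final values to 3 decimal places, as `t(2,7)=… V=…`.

span = t_max - t_min = 4.14 - 0.57 = 3.570
L(2,7) = 45, L_eff = 1 - 45/255 = 0.823529 (inverted)
t(2,7) = 4.14 - 3.570·0.823529 = 1.200
Σt over all 9·12 pixels = 249.846
V = pitch²·Σt = 0.89²·249.846 = 197.903

t(2,7)=1.200 V=197.903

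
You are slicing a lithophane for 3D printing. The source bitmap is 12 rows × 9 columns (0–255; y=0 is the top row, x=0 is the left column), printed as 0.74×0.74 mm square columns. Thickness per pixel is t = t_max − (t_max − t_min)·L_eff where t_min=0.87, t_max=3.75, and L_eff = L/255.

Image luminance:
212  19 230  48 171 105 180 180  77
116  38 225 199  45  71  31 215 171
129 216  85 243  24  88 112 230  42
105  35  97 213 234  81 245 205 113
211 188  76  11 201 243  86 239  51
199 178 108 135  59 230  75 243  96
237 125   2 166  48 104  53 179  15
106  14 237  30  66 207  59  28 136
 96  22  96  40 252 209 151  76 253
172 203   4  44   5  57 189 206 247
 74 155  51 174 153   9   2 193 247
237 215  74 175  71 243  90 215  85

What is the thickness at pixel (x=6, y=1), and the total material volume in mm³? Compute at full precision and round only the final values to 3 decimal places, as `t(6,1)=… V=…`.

t(6,1)=3.400 V=134.846

span = t_max - t_min = 3.75 - 0.87 = 2.880
L(6,1) = 31, L_eff = 31/255 = 0.121569
t(6,1) = 3.75 - 2.880·0.121569 = 3.400
Σt over all 12·9 pixels = 523281/2125 ≈ 246.2498824
V = pitch²·Σt = 0.74²·523281/2125 = 134.846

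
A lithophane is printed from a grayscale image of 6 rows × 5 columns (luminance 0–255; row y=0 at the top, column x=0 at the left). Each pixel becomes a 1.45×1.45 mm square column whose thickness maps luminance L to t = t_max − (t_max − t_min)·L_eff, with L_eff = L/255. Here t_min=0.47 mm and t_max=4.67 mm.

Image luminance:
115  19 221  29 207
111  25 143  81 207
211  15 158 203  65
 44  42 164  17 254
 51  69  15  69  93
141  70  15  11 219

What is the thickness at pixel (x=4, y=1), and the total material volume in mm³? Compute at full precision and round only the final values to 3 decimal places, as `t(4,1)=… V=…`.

t(4,1)=1.261 V=187.763

span = t_max - t_min = 4.67 - 0.47 = 4.200
L(4,1) = 207, L_eff = 207/255 = 0.811765
t(4,1) = 4.67 - 4.200·0.811765 = 1.261
Σt over all 6·5 pixels = 75909/850 ≈ 89.3047059
V = pitch²·Σt = 1.45²·75909/850 = 187.763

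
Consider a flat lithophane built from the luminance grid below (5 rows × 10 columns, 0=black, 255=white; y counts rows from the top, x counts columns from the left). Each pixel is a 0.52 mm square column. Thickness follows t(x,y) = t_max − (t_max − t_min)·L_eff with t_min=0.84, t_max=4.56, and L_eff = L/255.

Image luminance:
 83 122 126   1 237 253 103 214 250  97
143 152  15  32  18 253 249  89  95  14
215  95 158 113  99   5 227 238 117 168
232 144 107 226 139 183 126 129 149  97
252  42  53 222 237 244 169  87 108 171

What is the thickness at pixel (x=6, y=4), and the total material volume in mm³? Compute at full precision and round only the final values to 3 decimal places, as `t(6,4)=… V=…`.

t(6,4)=2.095 V=33.652

span = t_max - t_min = 4.56 - 0.84 = 3.720
L(6,4) = 169, L_eff = 169/255 = 0.662745
t(6,4) = 4.56 - 3.720·0.662745 = 2.095
Σt over all 5·10 pixels = 264462/2125 ≈ 124.4527059
V = pitch²·Σt = 0.52²·264462/2125 = 33.652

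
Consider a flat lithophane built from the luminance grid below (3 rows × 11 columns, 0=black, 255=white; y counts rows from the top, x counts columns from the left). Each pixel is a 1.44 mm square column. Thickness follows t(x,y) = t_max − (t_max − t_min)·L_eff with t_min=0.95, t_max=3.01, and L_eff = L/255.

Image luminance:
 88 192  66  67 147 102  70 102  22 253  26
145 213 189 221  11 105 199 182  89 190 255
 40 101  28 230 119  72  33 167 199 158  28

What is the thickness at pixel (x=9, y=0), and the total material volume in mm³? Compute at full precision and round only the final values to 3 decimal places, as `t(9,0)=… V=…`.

t(9,0)=0.966 V=137.139

span = t_max - t_min = 3.01 - 0.95 = 2.060
L(9,0) = 253, L_eff = 253/255 = 0.992157
t(9,0) = 3.01 - 2.060·0.992157 = 0.966
Σt over all 3·11 pixels = 1686461/25500 ≈ 66.1357255
V = pitch²·Σt = 1.44²·1686461/25500 = 137.139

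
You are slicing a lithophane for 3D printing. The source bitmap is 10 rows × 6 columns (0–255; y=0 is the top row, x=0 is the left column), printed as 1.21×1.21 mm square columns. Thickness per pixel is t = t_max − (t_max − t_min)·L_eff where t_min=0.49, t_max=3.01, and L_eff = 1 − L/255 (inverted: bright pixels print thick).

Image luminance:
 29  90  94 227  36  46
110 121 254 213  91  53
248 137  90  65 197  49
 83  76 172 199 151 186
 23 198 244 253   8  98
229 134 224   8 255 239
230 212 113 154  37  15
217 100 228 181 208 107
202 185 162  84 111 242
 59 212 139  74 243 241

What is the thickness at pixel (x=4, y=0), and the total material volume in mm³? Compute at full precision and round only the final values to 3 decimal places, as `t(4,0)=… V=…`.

span = t_max - t_min = 3.01 - 0.49 = 2.520
L(4,0) = 36, L_eff = 1 - 36/255 = 0.858824 (inverted)
t(4,0) = 3.01 - 2.520·0.858824 = 0.846
Σt over all 10·6 pixels = 244881/2125 ≈ 115.2381176
V = pitch²·Σt = 1.21²·244881/2125 = 168.720

t(4,0)=0.846 V=168.720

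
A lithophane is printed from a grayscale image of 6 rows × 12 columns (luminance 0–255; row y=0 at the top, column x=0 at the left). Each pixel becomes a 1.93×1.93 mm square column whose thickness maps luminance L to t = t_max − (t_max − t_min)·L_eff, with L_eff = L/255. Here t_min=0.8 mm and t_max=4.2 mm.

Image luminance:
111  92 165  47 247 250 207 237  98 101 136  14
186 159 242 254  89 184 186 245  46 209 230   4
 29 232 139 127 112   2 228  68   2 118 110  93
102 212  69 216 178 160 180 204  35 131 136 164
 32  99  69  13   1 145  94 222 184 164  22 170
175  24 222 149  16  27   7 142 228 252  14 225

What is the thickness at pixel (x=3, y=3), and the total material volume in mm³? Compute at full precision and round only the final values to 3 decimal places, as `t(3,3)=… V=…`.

span = t_max - t_min = 4.2 - 0.8 = 3.400
L(3,3) = 216, L_eff = 216/255 = 0.847059
t(3,3) = 4.2 - 3.400·0.847059 = 1.320
Σt over all 6·12 pixels = 13198/75 ≈ 175.9733333
V = pitch²·Σt = 1.93²·13198/75 = 655.483

t(3,3)=1.320 V=655.483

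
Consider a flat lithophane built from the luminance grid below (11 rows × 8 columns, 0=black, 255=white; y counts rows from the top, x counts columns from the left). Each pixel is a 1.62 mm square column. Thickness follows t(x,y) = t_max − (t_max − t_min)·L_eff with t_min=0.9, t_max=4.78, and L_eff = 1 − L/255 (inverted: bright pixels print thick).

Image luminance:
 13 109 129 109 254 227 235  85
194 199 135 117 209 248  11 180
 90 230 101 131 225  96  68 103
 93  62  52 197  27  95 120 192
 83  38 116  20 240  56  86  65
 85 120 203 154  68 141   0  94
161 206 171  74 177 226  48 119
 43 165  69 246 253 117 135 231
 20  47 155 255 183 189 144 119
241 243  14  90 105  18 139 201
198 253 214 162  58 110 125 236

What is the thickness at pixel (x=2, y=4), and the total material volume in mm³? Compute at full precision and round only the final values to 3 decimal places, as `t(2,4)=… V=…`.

span = t_max - t_min = 4.78 - 0.9 = 3.880
L(2,4) = 116, L_eff = 1 - 116/255 = 0.545098 (inverted)
t(2,4) = 4.78 - 3.880·0.545098 = 2.665
Σt over all 11·8 pixels = 110387/425 ≈ 259.7341176
V = pitch²·Σt = 1.62²·110387/425 = 681.646

t(2,4)=2.665 V=681.646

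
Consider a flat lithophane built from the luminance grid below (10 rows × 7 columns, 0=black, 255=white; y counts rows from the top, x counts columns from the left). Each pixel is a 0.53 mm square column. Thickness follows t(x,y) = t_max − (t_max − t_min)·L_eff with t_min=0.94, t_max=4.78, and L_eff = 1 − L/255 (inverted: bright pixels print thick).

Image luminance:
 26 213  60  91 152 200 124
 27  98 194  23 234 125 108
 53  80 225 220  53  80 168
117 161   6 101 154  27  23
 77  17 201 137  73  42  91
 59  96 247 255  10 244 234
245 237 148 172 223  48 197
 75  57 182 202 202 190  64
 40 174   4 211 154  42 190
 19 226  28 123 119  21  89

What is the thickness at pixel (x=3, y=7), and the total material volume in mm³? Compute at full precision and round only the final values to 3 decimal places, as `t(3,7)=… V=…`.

span = t_max - t_min = 4.78 - 0.94 = 3.840
L(3,7) = 202, L_eff = 1 - 202/255 = 0.207843 (inverted)
t(3,7) = 4.78 - 3.840·0.207843 = 3.982
Σt over all 10·7 pixels = 415281/2125 ≈ 195.4263529
V = pitch²·Σt = 0.53²·415281/2125 = 54.895

t(3,7)=3.982 V=54.895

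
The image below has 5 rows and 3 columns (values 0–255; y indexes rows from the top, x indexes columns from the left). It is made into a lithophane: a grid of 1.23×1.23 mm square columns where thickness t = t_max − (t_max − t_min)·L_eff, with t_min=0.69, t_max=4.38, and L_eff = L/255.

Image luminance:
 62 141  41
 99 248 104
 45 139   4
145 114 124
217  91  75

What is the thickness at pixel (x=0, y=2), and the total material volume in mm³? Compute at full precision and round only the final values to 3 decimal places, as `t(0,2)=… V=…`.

span = t_max - t_min = 4.38 - 0.69 = 3.690
L(0,2) = 45, L_eff = 45/255 = 0.176471
t(0,2) = 4.38 - 3.690·0.176471 = 3.729
Σt over all 5·3 pixels = 41.838
V = pitch²·Σt = 1.23²·41.838 = 63.297

t(0,2)=3.729 V=63.297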